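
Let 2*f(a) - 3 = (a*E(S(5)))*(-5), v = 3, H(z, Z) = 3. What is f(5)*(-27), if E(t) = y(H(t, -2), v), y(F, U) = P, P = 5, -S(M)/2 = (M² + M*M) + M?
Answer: 1647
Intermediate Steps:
S(M) = -4*M² - 2*M (S(M) = -2*((M² + M*M) + M) = -2*((M² + M²) + M) = -2*(2*M² + M) = -2*(M + 2*M²) = -4*M² - 2*M)
y(F, U) = 5
E(t) = 5
f(a) = 3/2 - 25*a/2 (f(a) = 3/2 + ((a*5)*(-5))/2 = 3/2 + ((5*a)*(-5))/2 = 3/2 + (-25*a)/2 = 3/2 - 25*a/2)
f(5)*(-27) = (3/2 - 25/2*5)*(-27) = (3/2 - 125/2)*(-27) = -61*(-27) = 1647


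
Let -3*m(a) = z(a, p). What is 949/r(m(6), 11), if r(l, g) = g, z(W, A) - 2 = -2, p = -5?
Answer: 949/11 ≈ 86.273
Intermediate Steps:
z(W, A) = 0 (z(W, A) = 2 - 2 = 0)
m(a) = 0 (m(a) = -1/3*0 = 0)
949/r(m(6), 11) = 949/11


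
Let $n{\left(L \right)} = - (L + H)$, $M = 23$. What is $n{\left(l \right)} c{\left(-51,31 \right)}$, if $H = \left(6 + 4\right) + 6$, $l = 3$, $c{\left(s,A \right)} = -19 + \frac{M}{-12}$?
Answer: $\frac{4769}{12} \approx 397.42$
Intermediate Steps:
$c{\left(s,A \right)} = - \frac{251}{12}$ ($c{\left(s,A \right)} = -19 + \frac{23}{-12} = -19 + 23 \left(- \frac{1}{12}\right) = -19 - \frac{23}{12} = - \frac{251}{12}$)
$H = 16$ ($H = 10 + 6 = 16$)
$n{\left(L \right)} = -16 - L$ ($n{\left(L \right)} = - (L + 16) = - (16 + L) = -16 - L$)
$n{\left(l \right)} c{\left(-51,31 \right)} = \left(-16 - 3\right) \left(- \frac{251}{12}\right) = \left(-19\right) \left(- \frac{251}{12}\right) = \frac{4769}{12}$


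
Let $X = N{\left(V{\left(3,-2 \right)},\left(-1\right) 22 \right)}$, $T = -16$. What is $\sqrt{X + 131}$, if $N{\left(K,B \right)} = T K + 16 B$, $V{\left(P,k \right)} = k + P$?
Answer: $i \sqrt{237} \approx 15.395 i$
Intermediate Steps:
$V{\left(P,k \right)} = P + k$
$N{\left(K,B \right)} = - 16 K + 16 B$
$X = -368$ ($X = - 16 \left(3 - 2\right) + 16 \left(\left(-1\right) 22\right) = \left(-16\right) 1 + 16 \left(-22\right) = -16 - 352 = -368$)
$\sqrt{X + 131} = \sqrt{-368 + 131} = \sqrt{-237} = i \sqrt{237}$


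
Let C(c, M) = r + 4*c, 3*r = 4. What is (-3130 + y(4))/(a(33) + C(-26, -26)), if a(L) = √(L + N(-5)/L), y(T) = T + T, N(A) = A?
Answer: 7933002/260063 + 4683*√8943/260063 ≈ 32.207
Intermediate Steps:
r = 4/3 (r = (⅓)*4 = 4/3 ≈ 1.3333)
y(T) = 2*T
C(c, M) = 4/3 + 4*c
a(L) = √(L - 5/L)
(-3130 + y(4))/(a(33) + C(-26, -26)) = (-3130 + 2*4)/(√(33 - 5/33) + (4/3 + 4*(-26))) = (-3130 + 8)/(√(33 - 5*1/33) + (4/3 - 104)) = -3122/(√(33 - 5/33) - 308/3) = -3122/(√(1084/33) - 308/3) = -3122/(2*√8943/33 - 308/3) = -3122/(-308/3 + 2*√8943/33)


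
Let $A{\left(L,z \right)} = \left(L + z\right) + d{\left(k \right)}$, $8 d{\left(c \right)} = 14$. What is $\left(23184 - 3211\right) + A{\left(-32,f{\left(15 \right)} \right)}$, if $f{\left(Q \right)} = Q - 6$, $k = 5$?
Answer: $\frac{79807}{4} \approx 19952.0$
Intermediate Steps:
$d{\left(c \right)} = \frac{7}{4}$ ($d{\left(c \right)} = \frac{1}{8} \cdot 14 = \frac{7}{4}$)
$f{\left(Q \right)} = -6 + Q$
$A{\left(L,z \right)} = \frac{7}{4} + L + z$ ($A{\left(L,z \right)} = \left(L + z\right) + \frac{7}{4} = \frac{7}{4} + L + z$)
$\left(23184 - 3211\right) + A{\left(-32,f{\left(15 \right)} \right)} = \left(23184 - 3211\right) + \left(\frac{7}{4} - 32 + \left(-6 + 15\right)\right) = \left(23184 - 3211\right) + \left(\frac{7}{4} - 32 + 9\right) = 19973 - \frac{85}{4} = \frac{79807}{4}$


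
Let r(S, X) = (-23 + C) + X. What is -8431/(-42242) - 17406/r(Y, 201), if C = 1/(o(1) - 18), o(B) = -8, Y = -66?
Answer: -19077860315/195453734 ≈ -97.608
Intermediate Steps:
C = -1/26 (C = 1/(-8 - 18) = 1/(-26) = -1/26 ≈ -0.038462)
r(S, X) = -599/26 + X (r(S, X) = (-23 - 1/26) + X = -599/26 + X)
-8431/(-42242) - 17406/r(Y, 201) = -8431/(-42242) - 17406/(-599/26 + 201) = -8431*(-1/42242) - 17406/4627/26 = 8431/42242 - 17406*26/4627 = 8431/42242 - 452556/4627 = -19077860315/195453734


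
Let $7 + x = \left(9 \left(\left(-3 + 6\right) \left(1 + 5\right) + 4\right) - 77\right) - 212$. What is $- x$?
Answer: $98$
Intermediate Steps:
$x = -98$ ($x = -7 - \left(289 - 9 \left(\left(-3 + 6\right) \left(1 + 5\right) + 4\right)\right) = -7 - \left(289 - 9 \left(3 \cdot 6 + 4\right)\right) = -7 - \left(289 - 9 \left(18 + 4\right)\right) = -7 + \left(\left(9 \cdot 22 - 77\right) - 212\right) = -7 + \left(\left(198 - 77\right) - 212\right) = -7 + \left(121 - 212\right) = -7 - 91 = -98$)
$- x = \left(-1\right) \left(-98\right) = 98$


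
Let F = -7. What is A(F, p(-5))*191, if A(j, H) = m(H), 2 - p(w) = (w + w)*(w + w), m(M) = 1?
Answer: 191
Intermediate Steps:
p(w) = 2 - 4*w² (p(w) = 2 - (w + w)*(w + w) = 2 - 2*w*2*w = 2 - 4*w²)
A(j, H) = 1
A(F, p(-5))*191 = 1*191 = 191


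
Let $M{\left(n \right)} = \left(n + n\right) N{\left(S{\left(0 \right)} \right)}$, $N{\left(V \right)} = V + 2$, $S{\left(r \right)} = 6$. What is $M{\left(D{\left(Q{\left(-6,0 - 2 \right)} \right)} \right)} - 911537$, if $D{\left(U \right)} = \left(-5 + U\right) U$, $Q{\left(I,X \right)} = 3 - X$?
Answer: $-911537$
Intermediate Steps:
$N{\left(V \right)} = 2 + V$
$D{\left(U \right)} = U \left(-5 + U\right)$
$M{\left(n \right)} = 16 n$ ($M{\left(n \right)} = \left(n + n\right) \left(2 + 6\right) = 2 n 8 = 16 n$)
$M{\left(D{\left(Q{\left(-6,0 - 2 \right)} \right)} \right)} - 911537 = 16 \left(3 - \left(0 - 2\right)\right) \left(-5 + \left(3 - \left(0 - 2\right)\right)\right) - 911537 = 16 \left(3 - -2\right) \left(-5 + \left(3 - -2\right)\right) - 911537 = 16 \left(3 + 2\right) \left(-5 + \left(3 + 2\right)\right) - 911537 = 16 \cdot 5 \left(-5 + 5\right) - 911537 = 16 \cdot 5 \cdot 0 - 911537 = 16 \cdot 0 - 911537 = 0 - 911537 = -911537$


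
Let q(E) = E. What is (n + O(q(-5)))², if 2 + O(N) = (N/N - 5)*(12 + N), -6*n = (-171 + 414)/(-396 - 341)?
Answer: 1948251321/2172676 ≈ 896.71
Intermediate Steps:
n = 81/1474 (n = -(-171 + 414)/(6*(-396 - 341)) = -81/(2*(-737)) = -81*(-1)/(2*737) = -⅙*(-243/737) = 81/1474 ≈ 0.054953)
O(N) = -50 - 4*N (O(N) = -2 + (N/N - 5)*(12 + N) = -2 + (1 - 5)*(12 + N) = -2 - 4*(12 + N) = -2 + (-48 - 4*N) = -50 - 4*N)
(n + O(q(-5)))² = (81/1474 + (-50 - 4*(-5)))² = (81/1474 + (-50 + 20))² = (81/1474 - 30)² = (-44139/1474)² = 1948251321/2172676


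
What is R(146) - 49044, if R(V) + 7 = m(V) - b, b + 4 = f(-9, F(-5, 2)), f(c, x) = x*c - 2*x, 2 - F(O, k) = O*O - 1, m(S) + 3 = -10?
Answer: -49302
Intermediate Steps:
m(S) = -13 (m(S) = -3 - 10 = -13)
F(O, k) = 3 - O² (F(O, k) = 2 - (O*O - 1) = 2 - (O² - 1) = 2 - (-1 + O²) = 2 + (1 - O²) = 3 - O²)
f(c, x) = -2*x + c*x (f(c, x) = c*x - 2*x = -2*x + c*x)
b = 238 (b = -4 + (3 - 1*(-5)²)*(-2 - 9) = -4 + (3 - 1*25)*(-11) = -4 + (3 - 25)*(-11) = -4 - 22*(-11) = -4 + 242 = 238)
R(V) = -258 (R(V) = -7 + (-13 - 1*238) = -7 + (-13 - 238) = -7 - 251 = -258)
R(146) - 49044 = -258 - 49044 = -49302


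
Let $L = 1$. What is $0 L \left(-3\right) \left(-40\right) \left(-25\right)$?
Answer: $0$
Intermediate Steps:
$0 L \left(-3\right) \left(-40\right) \left(-25\right) = 0 \cdot 1 \left(-3\right) \left(-40\right) \left(-25\right) = 0 \left(-3\right) \left(-40\right) \left(-25\right) = 0 \left(-40\right) \left(-25\right) = 0 \left(-25\right) = 0$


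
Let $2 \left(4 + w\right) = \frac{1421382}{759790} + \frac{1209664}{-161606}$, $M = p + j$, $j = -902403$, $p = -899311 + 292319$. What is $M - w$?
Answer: $- \frac{92666339295387903}{61393311370} \approx -1.5094 \cdot 10^{6}$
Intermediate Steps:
$p = -606992$
$M = -1509395$ ($M = -606992 - 902403 = -1509395$)
$w = - \frac{417919933247}{61393311370}$ ($w = -4 + \frac{\frac{1421382}{759790} + \frac{1209664}{-161606}}{2} = -4 + \frac{1421382 \cdot \frac{1}{759790} + 1209664 \left(- \frac{1}{161606}\right)}{2} = -4 + \frac{\frac{710691}{379895} - \frac{604832}{80803}}{2} = -4 + \frac{1}{2} \left(- \frac{172346687767}{30696655685}\right) = -4 - \frac{172346687767}{61393311370} = - \frac{417919933247}{61393311370} \approx -6.8073$)
$M - w = -1509395 - - \frac{417919933247}{61393311370} = -1509395 + \frac{417919933247}{61393311370} = - \frac{92666339295387903}{61393311370}$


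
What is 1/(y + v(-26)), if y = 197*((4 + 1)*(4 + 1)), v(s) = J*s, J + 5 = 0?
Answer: 1/5055 ≈ 0.00019782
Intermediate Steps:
J = -5 (J = -5 + 0 = -5)
v(s) = -5*s
y = 4925 (y = 197*(5*5) = 197*25 = 4925)
1/(y + v(-26)) = 1/(4925 - 5*(-26)) = 1/(4925 + 130) = 1/5055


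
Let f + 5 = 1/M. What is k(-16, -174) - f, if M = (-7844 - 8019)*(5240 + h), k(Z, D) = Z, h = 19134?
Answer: -4253092381/386644762 ≈ -11.000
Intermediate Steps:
M = -386644762 (M = (-7844 - 8019)*(5240 + 19134) = -15863*24374 = -386644762)
f = -1933223811/386644762 (f = -5 + 1/(-386644762) = -5 - 1/386644762 = -1933223811/386644762 ≈ -5.0000)
k(-16, -174) - f = -16 - 1*(-1933223811/386644762) = -16 + 1933223811/386644762 = -4253092381/386644762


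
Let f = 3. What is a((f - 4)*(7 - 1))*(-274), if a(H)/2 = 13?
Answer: -7124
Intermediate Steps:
a(H) = 26 (a(H) = 2*13 = 26)
a((f - 4)*(7 - 1))*(-274) = 26*(-274) = -7124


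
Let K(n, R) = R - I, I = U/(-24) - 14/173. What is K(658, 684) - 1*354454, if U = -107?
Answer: -1468871215/4152 ≈ -3.5377e+5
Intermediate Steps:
I = 18175/4152 (I = -107/(-24) - 14/173 = -107*(-1/24) - 14*1/173 = 107/24 - 14/173 = 18175/4152 ≈ 4.3774)
K(n, R) = -18175/4152 + R (K(n, R) = R - 1*18175/4152 = R - 18175/4152 = -18175/4152 + R)
K(658, 684) - 1*354454 = (-18175/4152 + 684) - 1*354454 = 2821793/4152 - 354454 = -1468871215/4152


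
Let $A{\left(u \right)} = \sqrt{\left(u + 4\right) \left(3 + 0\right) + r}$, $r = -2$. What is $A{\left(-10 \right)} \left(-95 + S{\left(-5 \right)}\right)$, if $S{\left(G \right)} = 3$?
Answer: $- 184 i \sqrt{5} \approx - 411.44 i$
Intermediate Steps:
$A{\left(u \right)} = \sqrt{10 + 3 u}$ ($A{\left(u \right)} = \sqrt{\left(u + 4\right) \left(3 + 0\right) - 2} = \sqrt{\left(4 + u\right) 3 - 2} = \sqrt{\left(12 + 3 u\right) - 2} = \sqrt{10 + 3 u}$)
$A{\left(-10 \right)} \left(-95 + S{\left(-5 \right)}\right) = \sqrt{10 + 3 \left(-10\right)} \left(-95 + 3\right) = \sqrt{10 - 30} \left(-92\right) = \sqrt{-20} \left(-92\right) = 2 i \sqrt{5} \left(-92\right) = - 184 i \sqrt{5}$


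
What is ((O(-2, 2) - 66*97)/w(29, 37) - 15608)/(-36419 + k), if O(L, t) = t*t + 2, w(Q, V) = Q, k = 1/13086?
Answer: 6006840408/13820791957 ≈ 0.43462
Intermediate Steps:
k = 1/13086 ≈ 7.6418e-5
O(L, t) = 2 + t² (O(L, t) = t² + 2 = 2 + t²)
((O(-2, 2) - 66*97)/w(29, 37) - 15608)/(-36419 + k) = (((2 + 2²) - 66*97)/29 - 15608)/(-36419 + 1/13086) = (((2 + 4) - 6402)*(1/29) - 15608)/(-476579033/13086) = ((6 - 6402)*(1/29) - 15608)*(-13086/476579033) = (-6396*1/29 - 15608)*(-13086/476579033) = (-6396/29 - 15608)*(-13086/476579033) = -459028/29*(-13086/476579033) = 6006840408/13820791957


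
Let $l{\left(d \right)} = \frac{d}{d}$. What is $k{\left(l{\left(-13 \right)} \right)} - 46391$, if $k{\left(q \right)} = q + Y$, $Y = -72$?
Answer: $-46462$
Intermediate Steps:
$l{\left(d \right)} = 1$
$k{\left(q \right)} = -72 + q$ ($k{\left(q \right)} = q - 72 = -72 + q$)
$k{\left(l{\left(-13 \right)} \right)} - 46391 = \left(-72 + 1\right) - 46391 = -71 - 46391 = -46462$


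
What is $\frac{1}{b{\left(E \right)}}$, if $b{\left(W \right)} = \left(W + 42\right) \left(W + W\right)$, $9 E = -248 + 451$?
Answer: $\frac{81}{235886} \approx 0.00034339$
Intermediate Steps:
$E = \frac{203}{9}$ ($E = \frac{-248 + 451}{9} = \frac{1}{9} \cdot 203 = \frac{203}{9} \approx 22.556$)
$b{\left(W \right)} = 2 W \left(42 + W\right)$ ($b{\left(W \right)} = \left(42 + W\right) 2 W = 2 W \left(42 + W\right)$)
$\frac{1}{b{\left(E \right)}} = \frac{1}{2 \cdot \frac{203}{9} \left(42 + \frac{203}{9}\right)} = \frac{1}{2 \cdot \frac{203}{9} \cdot \frac{581}{9}} = \frac{1}{\frac{235886}{81}} = \frac{81}{235886}$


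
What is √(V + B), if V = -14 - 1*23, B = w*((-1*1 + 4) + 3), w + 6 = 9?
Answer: I*√19 ≈ 4.3589*I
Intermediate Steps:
w = 3 (w = -6 + 9 = 3)
B = 18 (B = 3*((-1*1 + 4) + 3) = 3*((-1 + 4) + 3) = 3*(3 + 3) = 3*6 = 18)
V = -37 (V = -14 - 23 = -37)
√(V + B) = √(-37 + 18) = √(-19) = I*√19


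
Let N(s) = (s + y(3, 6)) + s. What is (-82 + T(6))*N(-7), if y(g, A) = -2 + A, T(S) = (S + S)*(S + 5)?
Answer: -500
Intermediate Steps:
T(S) = 2*S*(5 + S) (T(S) = (2*S)*(5 + S) = 2*S*(5 + S))
N(s) = 4 + 2*s (N(s) = (s + (-2 + 6)) + s = (s + 4) + s = (4 + s) + s = 4 + 2*s)
(-82 + T(6))*N(-7) = (-82 + 2*6*(5 + 6))*(4 + 2*(-7)) = (-82 + 2*6*11)*(4 - 14) = (-82 + 132)*(-10) = 50*(-10) = -500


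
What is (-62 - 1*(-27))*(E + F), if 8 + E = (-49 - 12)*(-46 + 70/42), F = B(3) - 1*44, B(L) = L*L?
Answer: -279440/3 ≈ -93147.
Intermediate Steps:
B(L) = L²
F = -35 (F = 3² - 1*44 = 9 - 44 = -35)
E = 8089/3 (E = -8 + (-49 - 12)*(-46 + 70/42) = -8 - 61*(-46 + 70*(1/42)) = -8 - 61*(-46 + 5/3) = -8 - 61*(-133/3) = -8 + 8113/3 = 8089/3 ≈ 2696.3)
(-62 - 1*(-27))*(E + F) = (-62 - 1*(-27))*(8089/3 - 35) = (-62 + 27)*(7984/3) = -35*7984/3 = -279440/3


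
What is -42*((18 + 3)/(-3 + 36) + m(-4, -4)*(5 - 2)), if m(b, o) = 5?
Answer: -7224/11 ≈ -656.73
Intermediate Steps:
-42*((18 + 3)/(-3 + 36) + m(-4, -4)*(5 - 2)) = -42*((18 + 3)/(-3 + 36) + 5*(5 - 2)) = -42*(21/33 + 5*3) = -42*(21*(1/33) + 15) = -42*(7/11 + 15) = -42*172/11 = -7224/11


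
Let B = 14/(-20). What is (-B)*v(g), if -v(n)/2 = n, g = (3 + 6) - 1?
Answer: -56/5 ≈ -11.200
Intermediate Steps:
g = 8 (g = 9 - 1 = 8)
v(n) = -2*n
B = -7/10 (B = 14*(-1/20) = -7/10 ≈ -0.70000)
(-B)*v(g) = (-1*(-7/10))*(-2*8) = (7/10)*(-16) = -56/5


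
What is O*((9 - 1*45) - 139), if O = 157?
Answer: -27475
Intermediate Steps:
O*((9 - 1*45) - 139) = 157*((9 - 1*45) - 139) = 157*((9 - 45) - 139) = 157*(-36 - 139) = 157*(-175) = -27475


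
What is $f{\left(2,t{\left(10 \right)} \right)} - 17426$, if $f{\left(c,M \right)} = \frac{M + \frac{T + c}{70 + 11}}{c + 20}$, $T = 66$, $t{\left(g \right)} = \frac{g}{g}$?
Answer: $- \frac{31052983}{1782} \approx -17426.0$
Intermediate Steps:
$t{\left(g \right)} = 1$
$f{\left(c,M \right)} = \frac{\frac{22}{27} + M + \frac{c}{81}}{20 + c}$ ($f{\left(c,M \right)} = \frac{M + \frac{66 + c}{70 + 11}}{c + 20} = \frac{M + \frac{66 + c}{81}}{20 + c} = \frac{M + \left(66 + c\right) \frac{1}{81}}{20 + c} = \frac{M + \left(\frac{22}{27} + \frac{c}{81}\right)}{20 + c} = \frac{\frac{22}{27} + M + \frac{c}{81}}{20 + c}$)
$f{\left(2,t{\left(10 \right)} \right)} - 17426 = \frac{66 + 2 + 81 \cdot 1}{81 \left(20 + 2\right)} - 17426 = \frac{66 + 2 + 81}{81 \cdot 22} - 17426 = \frac{1}{81} \cdot \frac{1}{22} \cdot 149 - 17426 = \frac{149}{1782} - 17426 = - \frac{31052983}{1782}$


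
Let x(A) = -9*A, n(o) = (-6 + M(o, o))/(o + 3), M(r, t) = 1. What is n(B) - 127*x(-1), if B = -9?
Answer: -6853/6 ≈ -1142.2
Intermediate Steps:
n(o) = -5/(3 + o) (n(o) = (-6 + 1)/(o + 3) = -5/(3 + o))
n(B) - 127*x(-1) = -5/(3 - 9) - (-1143)*(-1) = -5/(-6) - 127*9 = -5*(-1/6) - 1143 = 5/6 - 1143 = -6853/6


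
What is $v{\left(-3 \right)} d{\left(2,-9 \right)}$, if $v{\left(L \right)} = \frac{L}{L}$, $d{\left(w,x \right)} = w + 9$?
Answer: $11$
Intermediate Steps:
$d{\left(w,x \right)} = 9 + w$
$v{\left(L \right)} = 1$
$v{\left(-3 \right)} d{\left(2,-9 \right)} = 1 \left(9 + 2\right) = 1 \cdot 11 = 11$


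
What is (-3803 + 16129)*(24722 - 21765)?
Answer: 36447982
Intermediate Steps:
(-3803 + 16129)*(24722 - 21765) = 12326*2957 = 36447982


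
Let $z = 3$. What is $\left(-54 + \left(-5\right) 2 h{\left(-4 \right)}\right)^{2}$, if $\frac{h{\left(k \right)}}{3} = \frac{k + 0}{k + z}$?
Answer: $30276$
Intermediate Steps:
$h{\left(k \right)} = \frac{3 k}{3 + k}$ ($h{\left(k \right)} = 3 \frac{k + 0}{k + 3} = 3 \frac{k}{3 + k} = \frac{3 k}{3 + k}$)
$\left(-54 + \left(-5\right) 2 h{\left(-4 \right)}\right)^{2} = \left(-54 + \left(-5\right) 2 \cdot 3 \left(-4\right) \frac{1}{3 - 4}\right)^{2} = \left(-54 - 10 \cdot 3 \left(-4\right) \frac{1}{-1}\right)^{2} = \left(-54 - 10 \cdot 3 \left(-4\right) \left(-1\right)\right)^{2} = \left(-54 - 120\right)^{2} = \left(-174\right)^{2} = 30276$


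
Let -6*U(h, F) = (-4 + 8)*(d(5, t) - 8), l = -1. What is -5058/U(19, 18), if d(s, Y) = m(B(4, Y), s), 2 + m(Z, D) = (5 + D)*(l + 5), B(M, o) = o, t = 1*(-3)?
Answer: 2529/10 ≈ 252.90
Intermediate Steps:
t = -3
m(Z, D) = 18 + 4*D (m(Z, D) = -2 + (5 + D)*(-1 + 5) = -2 + (5 + D)*4 = -2 + (20 + 4*D) = 18 + 4*D)
d(s, Y) = 18 + 4*s
U(h, F) = -20 (U(h, F) = -(-4 + 8)*((18 + 4*5) - 8)/6 = -2*((18 + 20) - 8)/3 = -2*(38 - 8)/3 = -2*30/3 = -⅙*120 = -20)
-5058/U(19, 18) = -5058/(-20) = -5058*(-1/20) = 2529/10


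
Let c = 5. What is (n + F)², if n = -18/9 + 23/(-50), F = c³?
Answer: 37540129/2500 ≈ 15016.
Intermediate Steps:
F = 125 (F = 5³ = 125)
n = -123/50 (n = -18*⅑ + 23*(-1/50) = -2 - 23/50 = -123/50 ≈ -2.4600)
(n + F)² = (-123/50 + 125)² = (6127/50)² = 37540129/2500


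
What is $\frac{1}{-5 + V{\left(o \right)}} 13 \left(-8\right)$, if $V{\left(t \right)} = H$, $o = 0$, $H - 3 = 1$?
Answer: $104$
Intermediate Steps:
$H = 4$ ($H = 3 + 1 = 4$)
$V{\left(t \right)} = 4$
$\frac{1}{-5 + V{\left(o \right)}} 13 \left(-8\right) = \frac{1}{-5 + 4} \cdot 13 \left(-8\right) = \frac{1}{-1} \cdot 13 \left(-8\right) = \left(-1\right) 13 \left(-8\right) = \left(-13\right) \left(-8\right) = 104$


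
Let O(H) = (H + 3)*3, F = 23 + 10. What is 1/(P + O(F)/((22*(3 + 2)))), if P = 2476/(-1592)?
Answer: -21890/12553 ≈ -1.7438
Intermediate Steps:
F = 33
O(H) = 9 + 3*H (O(H) = (3 + H)*3 = 9 + 3*H)
P = -619/398 (P = 2476*(-1/1592) = -619/398 ≈ -1.5553)
1/(P + O(F)/((22*(3 + 2)))) = 1/(-619/398 + (9 + 3*33)/((22*(3 + 2)))) = 1/(-619/398 + (9 + 99)/((22*5))) = 1/(-619/398 + 108/110) = 1/(-619/398 + 108*(1/110)) = 1/(-619/398 + 54/55) = 1/(-12553/21890) = -21890/12553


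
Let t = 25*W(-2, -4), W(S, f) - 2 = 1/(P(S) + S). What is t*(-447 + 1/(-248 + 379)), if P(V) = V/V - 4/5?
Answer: -19030700/1179 ≈ -16141.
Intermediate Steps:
P(V) = ⅕ (P(V) = 1 - 4*⅕ = 1 - ⅘ = ⅕)
W(S, f) = 2 + 1/(⅕ + S)
t = 325/9 (t = 25*((7 + 10*(-2))/(1 + 5*(-2))) = 25*((7 - 20)/(1 - 10)) = 25*(-13/(-9)) = 25*(-⅑*(-13)) = 25*(13/9) = 325/9 ≈ 36.111)
t*(-447 + 1/(-248 + 379)) = 325*(-447 + 1/(-248 + 379))/9 = 325*(-447 + 1/131)/9 = (325/9)*(-58556/131) = -19030700/1179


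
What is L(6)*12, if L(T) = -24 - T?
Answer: -360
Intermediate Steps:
L(6)*12 = (-24 - 1*6)*12 = (-24 - 6)*12 = -30*12 = -360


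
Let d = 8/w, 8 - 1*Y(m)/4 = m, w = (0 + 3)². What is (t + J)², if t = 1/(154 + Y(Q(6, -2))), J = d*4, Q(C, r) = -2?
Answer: 38651089/3048516 ≈ 12.679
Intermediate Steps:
w = 9 (w = 3² = 9)
Y(m) = 32 - 4*m
d = 8/9 ≈ 0.88889
J = 32/9 (J = (8/9)*4 = 32/9 ≈ 3.5556)
t = 1/194 (t = 1/(154 + (32 - 4*(-2))) = 1/(154 + (32 + 8)) = 1/(154 + 40) = 1/194 ≈ 0.0051546)
(t + J)² = (1/194 + 32/9)² = (6217/1746)² = 38651089/3048516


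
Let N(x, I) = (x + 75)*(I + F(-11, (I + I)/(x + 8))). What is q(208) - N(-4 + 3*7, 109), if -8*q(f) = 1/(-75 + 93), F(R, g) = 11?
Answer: -1589761/144 ≈ -11040.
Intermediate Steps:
N(x, I) = (11 + I)*(75 + x) (N(x, I) = (x + 75)*(I + 11) = (75 + x)*(11 + I) = (11 + I)*(75 + x))
q(f) = -1/144 (q(f) = -1/(8*(-75 + 93)) = -⅛/18 = -⅛*1/18 = -1/144)
q(208) - N(-4 + 3*7, 109) = -1/144 - (825 + 11*(-4 + 3*7) + 75*109 + 109*(-4 + 3*7)) = -1/144 - (825 + 11*(-4 + 21) + 8175 + 109*(-4 + 21)) = -1/144 - (825 + 11*17 + 8175 + 109*17) = -1/144 - (825 + 187 + 8175 + 1853) = -1/144 - 1*11040 = -1/144 - 11040 = -1589761/144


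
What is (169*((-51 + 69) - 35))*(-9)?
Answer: 25857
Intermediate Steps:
(169*((-51 + 69) - 35))*(-9) = (169*(18 - 35))*(-9) = (169*(-17))*(-9) = -2873*(-9) = 25857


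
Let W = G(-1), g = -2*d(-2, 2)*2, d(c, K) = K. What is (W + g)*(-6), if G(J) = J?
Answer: 54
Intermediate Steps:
g = -8 (g = -2*2*2 = -4*2 = -8)
W = -1
(W + g)*(-6) = (-1 - 8)*(-6) = -9*(-6) = 54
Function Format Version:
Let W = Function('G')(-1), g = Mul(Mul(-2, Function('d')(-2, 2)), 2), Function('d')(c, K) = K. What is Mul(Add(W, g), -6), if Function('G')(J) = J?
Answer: 54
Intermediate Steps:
g = -8 (g = Mul(Mul(-2, 2), 2) = Mul(-4, 2) = -8)
W = -1
Mul(Add(W, g), -6) = Mul(Add(-1, -8), -6) = Mul(-9, -6) = 54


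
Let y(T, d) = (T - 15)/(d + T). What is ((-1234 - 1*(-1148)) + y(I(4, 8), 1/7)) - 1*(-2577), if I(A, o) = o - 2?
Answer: 107050/43 ≈ 2489.5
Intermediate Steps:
I(A, o) = -2 + o
y(T, d) = (-15 + T)/(T + d)
((-1234 - 1*(-1148)) + y(I(4, 8), 1/7)) - 1*(-2577) = ((-1234 - 1*(-1148)) + (-15 + (-2 + 8))/((-2 + 8) + 1/7)) - 1*(-2577) = ((-1234 + 1148) + (-15 + 6)/(6 + ⅐)) + 2577 = (-86 - 9/(43/7)) + 2577 = (-86 + (7/43)*(-9)) + 2577 = (-86 - 63/43) + 2577 = -3761/43 + 2577 = 107050/43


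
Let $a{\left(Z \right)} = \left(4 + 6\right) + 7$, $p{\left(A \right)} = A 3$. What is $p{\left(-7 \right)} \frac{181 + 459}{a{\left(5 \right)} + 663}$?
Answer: $- \frac{336}{17} \approx -19.765$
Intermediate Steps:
$p{\left(A \right)} = 3 A$
$a{\left(Z \right)} = 17$ ($a{\left(Z \right)} = 10 + 7 = 17$)
$p{\left(-7 \right)} \frac{181 + 459}{a{\left(5 \right)} + 663} = 3 \left(-7\right) \frac{181 + 459}{17 + 663} = - 21 \cdot \frac{640}{680} = - 21 \cdot 640 \cdot \frac{1}{680} = \left(-21\right) \frac{16}{17} = - \frac{336}{17}$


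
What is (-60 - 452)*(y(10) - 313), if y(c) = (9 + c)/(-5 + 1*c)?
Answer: 791552/5 ≈ 1.5831e+5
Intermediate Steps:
y(c) = (9 + c)/(-5 + c)
(-60 - 452)*(y(10) - 313) = (-60 - 452)*((9 + 10)/(-5 + 10) - 313) = -512*(19/5 - 313) = -512*(-1546/5) = 791552/5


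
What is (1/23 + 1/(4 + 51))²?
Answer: 6084/1600225 ≈ 0.0038020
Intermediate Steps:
(1/23 + 1/(4 + 51))² = (1/23 + 1/55)² = (78/1265)² = 6084/1600225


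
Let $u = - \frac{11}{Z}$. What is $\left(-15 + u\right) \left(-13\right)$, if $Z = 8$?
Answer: $\frac{1703}{8} \approx 212.88$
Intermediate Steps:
$u = - \frac{11}{8} \approx -1.375$
$\left(-15 + u\right) \left(-13\right) = \left(-15 - \frac{11}{8}\right) \left(-13\right) = \left(- \frac{131}{8}\right) \left(-13\right) = \frac{1703}{8}$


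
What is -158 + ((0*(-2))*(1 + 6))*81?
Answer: -158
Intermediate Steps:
-158 + ((0*(-2))*(1 + 6))*81 = -158 + (0*7)*81 = -158 + 0*81 = -158 + 0 = -158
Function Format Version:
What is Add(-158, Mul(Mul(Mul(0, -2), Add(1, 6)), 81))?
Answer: -158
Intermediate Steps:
Add(-158, Mul(Mul(Mul(0, -2), Add(1, 6)), 81)) = Add(-158, Mul(Mul(0, 7), 81)) = Add(-158, Mul(0, 81)) = Add(-158, 0) = -158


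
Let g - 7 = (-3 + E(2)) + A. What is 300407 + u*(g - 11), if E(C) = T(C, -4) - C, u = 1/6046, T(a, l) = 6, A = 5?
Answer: 908130362/3023 ≈ 3.0041e+5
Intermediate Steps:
u = 1/6046 ≈ 0.00016540
E(C) = 6 - C
g = 13 (g = 7 + ((-3 + (6 - 1*2)) + 5) = 7 + ((-3 + (6 - 2)) + 5) = 7 + ((-3 + 4) + 5) = 7 + (1 + 5) = 7 + 6 = 13)
300407 + u*(g - 11) = 300407 + (13 - 11)/6046 = 300407 + (1/6046)*2 = 300407 + 1/3023 = 908130362/3023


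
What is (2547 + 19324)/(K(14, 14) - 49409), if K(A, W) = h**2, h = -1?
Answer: -21871/49408 ≈ -0.44266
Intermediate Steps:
K(A, W) = 1 (K(A, W) = (-1)**2 = 1)
(2547 + 19324)/(K(14, 14) - 49409) = (2547 + 19324)/(1 - 49409) = 21871/(-49408) = 21871*(-1/49408) = -21871/49408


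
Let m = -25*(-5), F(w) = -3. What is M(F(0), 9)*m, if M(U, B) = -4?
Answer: -500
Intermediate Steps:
m = 125
M(F(0), 9)*m = -4*125 = -500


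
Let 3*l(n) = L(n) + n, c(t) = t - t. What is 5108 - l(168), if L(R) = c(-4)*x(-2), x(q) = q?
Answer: 5052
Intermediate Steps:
c(t) = 0
L(R) = 0 (L(R) = 0*(-2) = 0)
l(n) = n/3 (l(n) = (0 + n)/3 = n/3)
5108 - l(168) = 5108 - 168/3 = 5108 - 1*56 = 5108 - 56 = 5052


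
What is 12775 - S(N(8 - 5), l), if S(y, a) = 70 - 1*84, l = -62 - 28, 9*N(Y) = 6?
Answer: 12789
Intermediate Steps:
N(Y) = ⅔ (N(Y) = (⅑)*6 = ⅔)
l = -90
S(y, a) = -14 (S(y, a) = 70 - 84 = -14)
12775 - S(N(8 - 5), l) = 12775 - 1*(-14) = 12775 + 14 = 12789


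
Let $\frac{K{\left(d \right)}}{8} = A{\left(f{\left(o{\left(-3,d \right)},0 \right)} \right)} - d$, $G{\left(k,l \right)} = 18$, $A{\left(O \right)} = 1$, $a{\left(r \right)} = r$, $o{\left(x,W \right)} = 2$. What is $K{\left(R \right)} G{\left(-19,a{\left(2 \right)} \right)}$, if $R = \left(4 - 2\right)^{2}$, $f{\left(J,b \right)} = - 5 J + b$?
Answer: $-432$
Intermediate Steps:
$f{\left(J,b \right)} = b - 5 J$
$R = 4$ ($R = 2^{2} = 4$)
$K{\left(d \right)} = 8 - 8 d$ ($K{\left(d \right)} = 8 \left(1 - d\right) = 8 - 8 d$)
$K{\left(R \right)} G{\left(-19,a{\left(2 \right)} \right)} = \left(8 - 32\right) 18 = \left(-24\right) 18 = -432$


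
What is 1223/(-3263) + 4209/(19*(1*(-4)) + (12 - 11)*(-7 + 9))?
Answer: -13824469/241462 ≈ -57.253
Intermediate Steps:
1223/(-3263) + 4209/(19*(1*(-4)) + (12 - 11)*(-7 + 9)) = 1223*(-1/3263) + 4209/(19*(-4) + 1*2) = -1223/3263 + 4209/(-76 + 2) = -1223/3263 + 4209/(-74) = -1223/3263 + 4209*(-1/74) = -1223/3263 - 4209/74 = -13824469/241462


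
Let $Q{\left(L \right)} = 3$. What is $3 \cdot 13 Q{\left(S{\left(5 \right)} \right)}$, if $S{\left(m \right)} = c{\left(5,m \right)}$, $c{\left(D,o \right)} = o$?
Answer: $117$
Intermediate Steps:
$S{\left(m \right)} = m$
$3 \cdot 13 Q{\left(S{\left(5 \right)} \right)} = 3 \cdot 13 \cdot 3 = 39 \cdot 3 = 117$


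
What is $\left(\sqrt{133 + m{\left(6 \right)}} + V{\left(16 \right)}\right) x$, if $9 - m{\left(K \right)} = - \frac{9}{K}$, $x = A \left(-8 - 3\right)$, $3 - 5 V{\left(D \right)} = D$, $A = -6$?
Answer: $- \frac{858}{5} + 33 \sqrt{574} \approx 619.02$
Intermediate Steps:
$V{\left(D \right)} = \frac{3}{5} - \frac{D}{5}$
$x = 66$ ($x = - 6 \left(-8 - 3\right) = \left(-6\right) \left(-11\right) = 66$)
$m{\left(K \right)} = 9 + \frac{9}{K}$ ($m{\left(K \right)} = 9 - - \frac{9}{K} = 9 + \frac{9}{K}$)
$\left(\sqrt{133 + m{\left(6 \right)}} + V{\left(16 \right)}\right) x = \left(\sqrt{133 + \left(9 + \frac{9}{6}\right)} + \left(\frac{3}{5} - \frac{16}{5}\right)\right) 66 = \left(\sqrt{133 + \left(9 + 9 \cdot \frac{1}{6}\right)} + \left(\frac{3}{5} - \frac{16}{5}\right)\right) 66 = \left(\sqrt{133 + \left(9 + \frac{3}{2}\right)} - \frac{13}{5}\right) 66 = \left(\sqrt{133 + \frac{21}{2}} - \frac{13}{5}\right) 66 = \left(\sqrt{\frac{287}{2}} - \frac{13}{5}\right) 66 = \left(\frac{\sqrt{574}}{2} - \frac{13}{5}\right) 66 = \left(- \frac{13}{5} + \frac{\sqrt{574}}{2}\right) 66 = - \frac{858}{5} + 33 \sqrt{574}$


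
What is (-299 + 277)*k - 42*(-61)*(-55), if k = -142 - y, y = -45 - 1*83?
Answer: -140602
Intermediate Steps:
y = -128 (y = -45 - 83 = -128)
k = -14 (k = -142 - 1*(-128) = -142 + 128 = -14)
(-299 + 277)*k - 42*(-61)*(-55) = (-299 + 277)*(-14) - 42*(-61)*(-55) = -22*(-14) + 2562*(-55) = 308 - 140910 = -140602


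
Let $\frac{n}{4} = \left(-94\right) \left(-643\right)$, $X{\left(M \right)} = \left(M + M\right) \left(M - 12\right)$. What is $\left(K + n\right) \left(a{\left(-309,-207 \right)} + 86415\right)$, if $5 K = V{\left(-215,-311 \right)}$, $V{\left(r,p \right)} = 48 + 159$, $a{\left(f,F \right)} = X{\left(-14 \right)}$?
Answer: $\frac{105359982721}{5} \approx 2.1072 \cdot 10^{10}$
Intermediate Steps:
$X{\left(M \right)} = 2 M \left(-12 + M\right)$
$a{\left(f,F \right)} = 728$ ($a{\left(f,F \right)} = 2 \left(-14\right) \left(-12 - 14\right) = 2 \left(-14\right) \left(-26\right) = 728$)
$V{\left(r,p \right)} = 207$
$K = \frac{207}{5}$ ($K = \frac{1}{5} \cdot 207 = \frac{207}{5} \approx 41.4$)
$n = 241768$ ($n = 4 \left(\left(-94\right) \left(-643\right)\right) = 4 \cdot 60442 = 241768$)
$\left(K + n\right) \left(a{\left(-309,-207 \right)} + 86415\right) = \left(\frac{207}{5} + 241768\right) \left(728 + 86415\right) = \frac{1209047}{5} \cdot 87143 = \frac{105359982721}{5}$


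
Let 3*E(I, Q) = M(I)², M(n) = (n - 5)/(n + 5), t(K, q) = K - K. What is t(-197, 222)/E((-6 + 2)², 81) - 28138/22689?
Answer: -28138/22689 ≈ -1.2402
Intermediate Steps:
t(K, q) = 0
M(n) = (-5 + n)/(5 + n)
E(I, Q) = (-5 + I)²/(3*(5 + I)²) (E(I, Q) = ((-5 + I)/(5 + I))²/3 = ((-5 + I)²/(5 + I)²)/3 = (-5 + I)²/(3*(5 + I)²))
t(-197, 222)/E((-6 + 2)², 81) - 28138/22689 = 0/(((-5 + (-6 + 2)²)²/(3*(5 + (-6 + 2)²)²))) - 28138/22689 = 0/(((-5 + (-4)²)²/(3*(5 + (-4)²)²))) - 28138*1/22689 = 0/(((-5 + 16)²/(3*(5 + 16)²))) - 28138/22689 = 0/(((⅓)*11²/21²)) - 28138/22689 = 0/(((⅓)*121*(1/441))) - 28138/22689 = 0/(121/1323) - 28138/22689 = 0*(1323/121) - 28138/22689 = 0 - 28138/22689 = -28138/22689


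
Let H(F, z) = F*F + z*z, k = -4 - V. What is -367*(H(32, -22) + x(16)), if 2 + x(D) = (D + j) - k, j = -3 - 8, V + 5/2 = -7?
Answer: -1105037/2 ≈ -5.5252e+5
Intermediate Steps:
V = -19/2 (V = -5/2 - 7 = -19/2 ≈ -9.5000)
j = -11
k = 11/2 (k = -4 - 1*(-19/2) = -4 + 19/2 = 11/2 ≈ 5.5000)
H(F, z) = F² + z²
x(D) = -37/2 + D (x(D) = -2 + ((D - 11) - 1*11/2) = -2 + ((-11 + D) - 11/2) = -2 + (-33/2 + D) = -37/2 + D)
-367*(H(32, -22) + x(16)) = -367*((32² + (-22)²) + (-37/2 + 16)) = -367*((1024 + 484) - 5/2) = -367*(1508 - 5/2) = -367*3011/2 = -1105037/2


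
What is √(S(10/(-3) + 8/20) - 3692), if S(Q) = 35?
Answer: I*√3657 ≈ 60.473*I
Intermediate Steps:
√(S(10/(-3) + 8/20) - 3692) = √(35 - 3692) = √(-3657) = I*√3657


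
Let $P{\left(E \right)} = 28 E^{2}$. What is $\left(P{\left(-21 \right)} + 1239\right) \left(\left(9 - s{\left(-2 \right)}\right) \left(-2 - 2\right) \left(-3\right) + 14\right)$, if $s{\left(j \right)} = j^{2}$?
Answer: $1005438$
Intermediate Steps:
$\left(P{\left(-21 \right)} + 1239\right) \left(\left(9 - s{\left(-2 \right)}\right) \left(-2 - 2\right) \left(-3\right) + 14\right) = \left(28 \left(-21\right)^{2} + 1239\right) \left(\left(9 - \left(-2\right)^{2}\right) \left(-2 - 2\right) \left(-3\right) + 14\right) = \left(28 \cdot 441 + 1239\right) \left(\left(9 - 4\right) \left(\left(-4\right) \left(-3\right)\right) + 14\right) = \left(12348 + 1239\right) \left(\left(9 - 4\right) 12 + 14\right) = 13587 \left(5 \cdot 12 + 14\right) = 13587 \left(60 + 14\right) = 13587 \cdot 74 = 1005438$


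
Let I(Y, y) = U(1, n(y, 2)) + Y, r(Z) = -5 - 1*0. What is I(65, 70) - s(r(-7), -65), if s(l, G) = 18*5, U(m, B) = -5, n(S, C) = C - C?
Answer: -30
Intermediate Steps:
n(S, C) = 0
r(Z) = -5 (r(Z) = -5 + 0 = -5)
s(l, G) = 90
I(Y, y) = -5 + Y
I(65, 70) - s(r(-7), -65) = (-5 + 65) - 1*90 = 60 - 90 = -30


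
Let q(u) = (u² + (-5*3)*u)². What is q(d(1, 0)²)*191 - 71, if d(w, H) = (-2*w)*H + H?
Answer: -71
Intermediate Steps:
d(w, H) = H - 2*H*w (d(w, H) = -2*H*w + H = H - 2*H*w)
q(u) = (u² - 15*u)²
q(d(1, 0)²)*191 - 71 = (((0*(1 - 2*1))²)²*(-15 + (0*(1 - 2*1))²)²)*191 - 71 = (((0*(1 - 2))²)²*(-15 + (0*(1 - 2))²)²)*191 - 71 = (((0*(-1))²)²*(-15 + (0*(-1))²)²)*191 - 71 = ((0²)²*(-15 + 0²)²)*191 - 71 = (0²*(-15 + 0)²)*191 - 71 = (0*(-15)²)*191 - 71 = (0*225)*191 - 71 = 0*191 - 71 = 0 - 71 = -71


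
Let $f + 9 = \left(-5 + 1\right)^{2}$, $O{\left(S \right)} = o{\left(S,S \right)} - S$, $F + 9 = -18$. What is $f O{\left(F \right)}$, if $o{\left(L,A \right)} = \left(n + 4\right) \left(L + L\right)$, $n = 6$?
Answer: $-3591$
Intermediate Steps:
$F = -27$ ($F = -9 - 18 = -27$)
$o{\left(L,A \right)} = 20 L$ ($o{\left(L,A \right)} = \left(6 + 4\right) \left(L + L\right) = 10 \cdot 2 L = 20 L$)
$O{\left(S \right)} = 19 S$ ($O{\left(S \right)} = 20 S - S = 19 S$)
$f = 7$ ($f = -9 + \left(-5 + 1\right)^{2} = -9 + \left(-4\right)^{2} = -9 + 16 = 7$)
$f O{\left(F \right)} = 7 \cdot 19 \left(-27\right) = 7 \left(-513\right) = -3591$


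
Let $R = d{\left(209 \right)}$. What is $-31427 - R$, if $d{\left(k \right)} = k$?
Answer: $-31636$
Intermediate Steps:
$R = 209$
$-31427 - R = -31427 - 209 = -31636$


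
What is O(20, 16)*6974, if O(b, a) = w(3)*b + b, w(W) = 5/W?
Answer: 1115840/3 ≈ 3.7195e+5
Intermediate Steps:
O(b, a) = 8*b/3 (O(b, a) = (5/3)*b + b = (5*(⅓))*b + b = 5*b/3 + b = 8*b/3)
O(20, 16)*6974 = ((8/3)*20)*6974 = (160/3)*6974 = 1115840/3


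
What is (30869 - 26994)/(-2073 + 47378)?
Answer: 775/9061 ≈ 0.085531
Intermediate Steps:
(30869 - 26994)/(-2073 + 47378) = 3875/45305 = 3875*(1/45305) = 775/9061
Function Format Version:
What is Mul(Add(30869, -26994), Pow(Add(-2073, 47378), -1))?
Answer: Rational(775, 9061) ≈ 0.085531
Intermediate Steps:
Mul(Add(30869, -26994), Pow(Add(-2073, 47378), -1)) = Mul(3875, Pow(45305, -1)) = Mul(3875, Rational(1, 45305)) = Rational(775, 9061)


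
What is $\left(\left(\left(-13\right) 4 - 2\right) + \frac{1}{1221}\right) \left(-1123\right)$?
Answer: $\frac{74042759}{1221} \approx 60641.0$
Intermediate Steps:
$\left(\left(\left(-13\right) 4 - 2\right) + \frac{1}{1221}\right) \left(-1123\right) = \left(\left(-52 - 2\right) + \frac{1}{1221}\right) \left(-1123\right) = \left(-54 + \frac{1}{1221}\right) \left(-1123\right) = \left(- \frac{65933}{1221}\right) \left(-1123\right) = \frac{74042759}{1221}$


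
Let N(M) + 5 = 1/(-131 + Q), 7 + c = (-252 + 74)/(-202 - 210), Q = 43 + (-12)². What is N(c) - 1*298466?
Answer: -16714375/56 ≈ -2.9847e+5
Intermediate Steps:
Q = 187 (Q = 43 + 144 = 187)
c = -1353/206 (c = -7 + (-252 + 74)/(-202 - 210) = -7 - 178/(-412) = -7 - 178*(-1/412) = -7 + 89/206 = -1353/206 ≈ -6.5680)
N(M) = -279/56 (N(M) = -5 + 1/(-131 + 187) = -5 + 1/56 = -279/56)
N(c) - 1*298466 = -279/56 - 1*298466 = -279/56 - 298466 = -16714375/56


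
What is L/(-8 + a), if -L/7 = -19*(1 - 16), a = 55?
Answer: -1995/47 ≈ -42.447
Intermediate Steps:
L = -1995 (L = -(-133)*(1 - 16) = -(-133)*(-15) = -7*285 = -1995)
L/(-8 + a) = -1995/(-8 + 55) = -1995/47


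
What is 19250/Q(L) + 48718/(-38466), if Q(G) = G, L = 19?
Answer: 369772429/365427 ≈ 1011.9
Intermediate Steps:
19250/Q(L) + 48718/(-38466) = 19250/19 + 48718/(-38466) = 19250*(1/19) + 48718*(-1/38466) = 19250/19 - 24359/19233 = 369772429/365427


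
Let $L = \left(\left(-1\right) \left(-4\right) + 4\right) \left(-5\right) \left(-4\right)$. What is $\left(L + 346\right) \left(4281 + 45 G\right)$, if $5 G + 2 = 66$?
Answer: $2457642$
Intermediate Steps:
$G = \frac{64}{5}$ ($G = - \frac{2}{5} + \frac{1}{5} \cdot 66 = - \frac{2}{5} + \frac{66}{5} = \frac{64}{5} \approx 12.8$)
$L = 160$ ($L = \left(4 + 4\right) \left(-5\right) \left(-4\right) = 8 \left(-5\right) \left(-4\right) = \left(-40\right) \left(-4\right) = 160$)
$\left(L + 346\right) \left(4281 + 45 G\right) = \left(160 + 346\right) \left(4281 + 45 \cdot \frac{64}{5}\right) = 506 \left(4281 + 576\right) = 506 \cdot 4857 = 2457642$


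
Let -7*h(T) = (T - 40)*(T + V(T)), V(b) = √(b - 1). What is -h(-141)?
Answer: 25521/7 - 181*I*√142/7 ≈ 3645.9 - 308.12*I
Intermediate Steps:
V(b) = √(-1 + b)
h(T) = -(-40 + T)*(T + √(-1 + T))/7 (h(T) = -(T - 40)*(T + √(-1 + T))/7 = -(-40 + T)*(T + √(-1 + T))/7)
-h(-141) = -(-⅐*(-141)² + (40/7)*(-141) + 40*√(-1 - 141)/7 - ⅐*(-141)*√(-1 - 141)) = -(-⅐*19881 - 5640/7 + 40*√(-142)/7 - ⅐*(-141)*√(-142)) = -(-19881/7 - 5640/7 + 40*(I*√142)/7 - ⅐*(-141)*I*√142) = -(-19881/7 - 5640/7 + 40*I*√142/7 + 141*I*√142/7) = -(-25521/7 + 181*I*√142/7) = 25521/7 - 181*I*√142/7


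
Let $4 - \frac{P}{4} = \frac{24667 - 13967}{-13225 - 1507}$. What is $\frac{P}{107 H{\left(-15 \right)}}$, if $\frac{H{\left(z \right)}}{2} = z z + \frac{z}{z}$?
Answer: $\frac{17407}{44531153} \approx 0.00039089$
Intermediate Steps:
$H{\left(z \right)} = 2 + 2 z^{2}$ ($H{\left(z \right)} = 2 \left(z z + \frac{z}{z}\right) = 2 \left(z^{2} + 1\right) = 2 \left(1 + z^{2}\right) = 2 + 2 z^{2}$)
$P = \frac{69628}{3683}$ ($P = 16 - 4 \frac{24667 - 13967}{-13225 - 1507} = 16 - 4 \frac{10700}{-14732} = 16 - 4 \cdot 10700 \left(- \frac{1}{14732}\right) = 16 - - \frac{10700}{3683} = 16 + \frac{10700}{3683} = \frac{69628}{3683} \approx 18.905$)
$\frac{P}{107 H{\left(-15 \right)}} = \frac{69628}{3683 \cdot 107 \left(2 + 2 \left(-15\right)^{2}\right)} = \frac{69628}{3683 \cdot 107 \left(2 + 2 \cdot 225\right)} = \frac{69628}{3683 \cdot 107 \left(2 + 450\right)} = \frac{69628}{3683 \cdot 107 \cdot 452} = \frac{69628}{3683 \cdot 48364} = \frac{69628}{3683} \cdot \frac{1}{48364} = \frac{17407}{44531153}$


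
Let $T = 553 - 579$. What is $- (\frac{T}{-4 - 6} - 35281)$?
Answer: $\frac{176392}{5} \approx 35278.0$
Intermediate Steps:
$T = -26$ ($T = 553 - 579 = -26$)
$- (\frac{T}{-4 - 6} - 35281) = - (- \frac{26}{-4 - 6} - 35281) = - (- \frac{26}{-10} - 35281) = - (\left(-26\right) \left(- \frac{1}{10}\right) - 35281) = - (\frac{13}{5} - 35281) = \left(-1\right) \left(- \frac{176392}{5}\right) = \frac{176392}{5}$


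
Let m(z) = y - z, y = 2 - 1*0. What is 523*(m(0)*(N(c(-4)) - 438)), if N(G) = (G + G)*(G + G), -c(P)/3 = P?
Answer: 144348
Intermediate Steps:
c(P) = -3*P
N(G) = 4*G**2 (N(G) = (2*G)*(2*G) = 4*G**2)
y = 2 (y = 2 + 0 = 2)
m(z) = 2 - z
523*(m(0)*(N(c(-4)) - 438)) = 523*((2 - 1*0)*(4*(-3*(-4))**2 - 438)) = 523*((2 + 0)*(4*12**2 - 438)) = 523*(2*(4*144 - 438)) = 523*(2*(576 - 438)) = 523*(2*138) = 523*276 = 144348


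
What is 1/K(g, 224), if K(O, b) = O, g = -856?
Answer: -1/856 ≈ -0.0011682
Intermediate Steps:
1/K(g, 224) = 1/(-856) = -1/856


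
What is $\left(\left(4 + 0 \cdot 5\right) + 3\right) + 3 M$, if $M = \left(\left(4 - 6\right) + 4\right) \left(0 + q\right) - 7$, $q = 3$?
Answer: $4$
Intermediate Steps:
$M = -1$ ($M = \left(\left(4 - 6\right) + 4\right) \left(0 + 3\right) - 7 = \left(\left(4 - 6\right) + 4\right) 3 - 7 = \left(-2 + 4\right) 3 - 7 = 2 \cdot 3 - 7 = 6 - 7 = -1$)
$\left(\left(4 + 0 \cdot 5\right) + 3\right) + 3 M = \left(\left(4 + 0 \cdot 5\right) + 3\right) + 3 \left(-1\right) = \left(\left(4 + 0\right) + 3\right) - 3 = \left(4 + 3\right) - 3 = 7 - 3 = 4$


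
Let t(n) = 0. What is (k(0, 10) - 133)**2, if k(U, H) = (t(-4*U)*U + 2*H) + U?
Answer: 12769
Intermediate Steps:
k(U, H) = U + 2*H (k(U, H) = (0*U + 2*H) + U = (0 + 2*H) + U = 2*H + U = U + 2*H)
(k(0, 10) - 133)**2 = ((0 + 2*10) - 133)**2 = ((0 + 20) - 133)**2 = (20 - 133)**2 = (-113)**2 = 12769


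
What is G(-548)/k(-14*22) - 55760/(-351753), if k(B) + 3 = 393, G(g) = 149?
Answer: 8239733/15242630 ≈ 0.54057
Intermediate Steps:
k(B) = 390 (k(B) = -3 + 393 = 390)
G(-548)/k(-14*22) - 55760/(-351753) = 149/390 - 55760/(-351753) = 149*(1/390) - 55760*(-1/351753) = 149/390 + 55760/351753 = 8239733/15242630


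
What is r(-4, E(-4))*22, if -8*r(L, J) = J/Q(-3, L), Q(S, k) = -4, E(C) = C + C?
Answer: -11/2 ≈ -5.5000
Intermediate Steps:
E(C) = 2*C
r(L, J) = J/32 (r(L, J) = -J/(8*(-4)) = -J*(-1)/(8*4) = -(-1)*J/32 = J/32)
r(-4, E(-4))*22 = ((2*(-4))/32)*22 = ((1/32)*(-8))*22 = -¼*22 = -11/2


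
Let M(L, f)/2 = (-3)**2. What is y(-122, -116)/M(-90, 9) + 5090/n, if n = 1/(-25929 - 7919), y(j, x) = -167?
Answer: -3101153927/18 ≈ -1.7229e+8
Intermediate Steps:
M(L, f) = 18 (M(L, f) = 2*(-3)**2 = 2*9 = 18)
n = -1/33848 (n = 1/(-33848) = -1/33848 ≈ -2.9544e-5)
y(-122, -116)/M(-90, 9) + 5090/n = -167/18 + 5090/(-1/33848) = -167*1/18 + 5090*(-33848) = -167/18 - 172286320 = -3101153927/18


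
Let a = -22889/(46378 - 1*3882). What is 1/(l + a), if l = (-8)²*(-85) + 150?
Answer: -42496/224826729 ≈ -0.00018902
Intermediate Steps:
l = -5290 (l = 64*(-85) + 150 = -5440 + 150 = -5290)
a = -22889/42496 (a = -22889/(46378 - 3882) = -22889/42496 ≈ -0.53862)
1/(l + a) = 1/(-5290 - 22889/42496) = 1/(-224826729/42496) = -42496/224826729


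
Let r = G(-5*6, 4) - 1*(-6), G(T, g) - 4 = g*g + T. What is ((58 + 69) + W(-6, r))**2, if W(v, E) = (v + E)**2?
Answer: 51529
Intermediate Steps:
G(T, g) = 4 + T + g**2 (G(T, g) = 4 + (g*g + T) = 4 + (g**2 + T) = 4 + (T + g**2) = 4 + T + g**2)
r = -4 (r = (4 - 5*6 + 4**2) - 1*(-6) = (4 - 30 + 16) + 6 = -10 + 6 = -4)
W(v, E) = (E + v)**2
((58 + 69) + W(-6, r))**2 = ((58 + 69) + (-4 - 6)**2)**2 = (127 + (-10)**2)**2 = (127 + 100)**2 = 227**2 = 51529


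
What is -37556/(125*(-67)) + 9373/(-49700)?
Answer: 10217339/2378500 ≈ 4.2957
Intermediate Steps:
-37556/(125*(-67)) + 9373/(-49700) = -37556/(-8375) + 9373*(-1/49700) = -37556*(-1/8375) - 1339/7100 = 37556/8375 - 1339/7100 = 10217339/2378500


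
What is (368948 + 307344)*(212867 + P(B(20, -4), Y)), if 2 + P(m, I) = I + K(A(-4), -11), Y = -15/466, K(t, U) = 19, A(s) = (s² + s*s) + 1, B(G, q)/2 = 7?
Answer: 33545411775634/233 ≈ 1.4397e+11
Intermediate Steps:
B(G, q) = 14 (B(G, q) = 2*7 = 14)
A(s) = 1 + 2*s² (A(s) = (s² + s²) + 1 = 2*s² + 1 = 1 + 2*s²)
Y = -15/466 (Y = -15*1/466 = -15/466 ≈ -0.032189)
P(m, I) = 17 + I (P(m, I) = -2 + (I + 19) = -2 + (19 + I) = 17 + I)
(368948 + 307344)*(212867 + P(B(20, -4), Y)) = (368948 + 307344)*(212867 + (17 - 15/466)) = 676292*(212867 + 7907/466) = 676292*(99203929/466) = 33545411775634/233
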